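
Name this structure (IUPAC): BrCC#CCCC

The longest chain bearing the multiple bond is 6 carbons long (hexane).
The chain contains a C≡C triple bond, so the unsaturation ending is -yne.
Number the chain so that numbering from this end puts the triple bond at C-2 rather than C-4.
That gives the triple bond between C-2 and C-3; a bromo group at C-1.
Putting it together: 1-bromohex-2-yne.

1-bromohex-2-yne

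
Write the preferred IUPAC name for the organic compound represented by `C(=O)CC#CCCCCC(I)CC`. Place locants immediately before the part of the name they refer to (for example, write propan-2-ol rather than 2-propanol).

The longest chain bearing the –CHO group and the multiple bond is 11 carbons long (undecane).
The principal characteristic group is an aldehyde (terminal –CHO), named with the suffix -al.
There is one C≡C triple bond, indicated by the ending -yne.
Choose the numbering such that the aldehyde carbon is C-1 by definition.
With this numbering: the triple bond between C-3 and C-4; an iodo group at C-9.
Putting it together: 9-iodoundec-3-ynal.

9-iodoundec-3-ynal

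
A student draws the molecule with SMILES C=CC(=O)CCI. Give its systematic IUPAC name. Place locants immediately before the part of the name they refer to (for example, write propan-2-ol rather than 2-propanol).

The longest chain bearing the carbonyl and the multiple bond is 5 carbons long (pentane).
The highest-priority functional group is a ketone (C=O on an internal carbon), so the name ends in -one.
A C=C double bond in the chain gives the infix -ene-.
The numbering direction is chosen so that numbering from this end puts the double bond at C-1 rather than C-4.
With this numbering: the carbonyl at C-3; the double bond between C-1 and C-2; an iodo group at C-5.
The name is 5-iodopent-1-en-3-one.

5-iodopent-1-en-3-one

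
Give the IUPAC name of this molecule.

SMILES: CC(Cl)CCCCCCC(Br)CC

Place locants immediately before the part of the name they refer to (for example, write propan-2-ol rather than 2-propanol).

9-bromo-2-chloroundecane

The parent chain contains 11 carbons (undecane).
Number the chain so that the substituent locant set {2,9} is lower than {3,10} at the first point of difference.
That gives a bromo group at C-9; a chloro group at C-2.
Prefixes are listed alphabetically: bromo, chloro.
The name is 9-bromo-2-chloroundecane.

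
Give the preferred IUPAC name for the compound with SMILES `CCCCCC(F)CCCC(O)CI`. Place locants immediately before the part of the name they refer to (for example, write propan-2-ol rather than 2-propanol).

6-fluoro-1-iodoundecan-2-ol

Counting along the main chain through the –OH group gives 11 carbons: the parent is undecane.
An alcohol (–OH) is the principal characteristic group, giving the suffix -ol.
Number the chain so that numbering from this end puts the hydroxyl group at C-2 rather than C-10.
This places the hydroxyl at C-2; a fluoro group at C-6; an iodo group at C-1.
Substituent prefixes are cited in alphabetical order (multiplying prefixes like di-/tri- are ignored for ordering).
The name is 6-fluoro-1-iodoundecan-2-ol.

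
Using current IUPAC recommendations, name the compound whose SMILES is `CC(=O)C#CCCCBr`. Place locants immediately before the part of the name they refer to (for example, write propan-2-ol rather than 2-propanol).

Counting along the main chain through the carbonyl and the multiple bond gives 7 carbons: the parent is heptane.
The highest-priority functional group is a ketone (C=O on an internal carbon), so the name ends in -one.
There is one C≡C triple bond, indicated by the ending -yne.
Number the chain so that numbering from this end puts the carbonyl group at C-2 rather than C-6.
That gives the carbonyl at C-2; the triple bond between C-3 and C-4; a bromo group at C-7.
Assembling the pieces gives 7-bromohept-3-yn-2-one.

7-bromohept-3-yn-2-one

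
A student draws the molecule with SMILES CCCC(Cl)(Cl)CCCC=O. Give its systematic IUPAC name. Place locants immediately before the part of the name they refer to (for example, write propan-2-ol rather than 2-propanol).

Counting along the main chain through the –CHO group gives 8 carbons: the parent is octane.
An aldehyde (terminal –CHO) is the principal characteristic group, giving the suffix -al.
The numbering direction is chosen so that the aldehyde carbon is C-1 by definition.
This places two chloro groups at C-5.
The name is 5,5-dichlorooctanal.

5,5-dichlorooctanal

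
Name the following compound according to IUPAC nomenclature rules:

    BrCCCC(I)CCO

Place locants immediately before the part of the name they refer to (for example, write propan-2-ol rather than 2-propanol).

6-bromo-3-iodohexan-1-ol

Counting along the main chain through the –OH group gives 6 carbons: the parent is hexane.
The highest-priority functional group is an alcohol (–OH), so the name ends in -ol.
Choose the numbering such that numbering from this end puts the hydroxyl group at C-1 rather than C-6.
This places the hydroxyl at C-1; a bromo group at C-6; an iodo group at C-3.
The substituents are ordered alphabetically, ignoring any di-/tri- multipliers.
Assembling the pieces gives 6-bromo-3-iodohexan-1-ol.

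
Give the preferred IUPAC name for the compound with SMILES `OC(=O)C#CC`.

The longest chain bearing the –COOH group and the multiple bond is 4 carbons long (butane).
A carboxylic acid (terminal –COOH) is the principal characteristic group, giving the suffix -oic acid.
A C≡C triple bond in the chain gives the infix -yne-.
The numbering direction is chosen so that the carboxylic acid carbon is C-1 by definition.
With this numbering: the triple bond between C-2 and C-3.
Putting it together: but-2-ynoic acid.

but-2-ynoic acid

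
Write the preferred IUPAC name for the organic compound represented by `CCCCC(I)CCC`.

4-iodooctane

The longest continuous carbon chain has 8 atoms, so the parent hydride is octane.
Choose the numbering such that the substituent locant set {4} is lower than {5} at the first point of difference.
This places an iodo group at C-4.
The name is 4-iodooctane.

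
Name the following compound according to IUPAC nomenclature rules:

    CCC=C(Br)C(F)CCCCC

4-bromo-5-fluorodec-3-ene

Counting along the main chain through the multiple bond gives 10 carbons: the parent is decane.
A C=C double bond in the chain gives the infix -ene-.
Number the chain so that numbering from this end puts the double bond at C-3 rather than C-7.
With this numbering: the double bond between C-3 and C-4; a bromo group at C-4; a fluoro group at C-5.
Prefixes are listed alphabetically: bromo, fluoro.
Assembling the pieces gives 4-bromo-5-fluorodec-3-ene.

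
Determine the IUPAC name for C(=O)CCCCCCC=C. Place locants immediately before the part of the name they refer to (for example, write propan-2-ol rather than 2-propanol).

non-8-enal

Counting along the main chain through the –CHO group and the multiple bond gives 9 carbons: the parent is nonane.
An aldehyde (terminal –CHO) is the principal characteristic group, giving the suffix -al.
A C=C double bond in the chain gives the infix -ene-.
Choose the numbering such that the aldehyde carbon is C-1 by definition.
With this numbering: the double bond between C-8 and C-9.
The name is non-8-enal.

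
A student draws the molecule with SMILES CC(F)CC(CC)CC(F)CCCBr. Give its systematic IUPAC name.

1-bromo-6-ethyl-4,8-difluorononane

The longest continuous carbon chain has 9 atoms, so the parent hydride is nonane.
The numbering direction is chosen so that the substituent locant set {1,4,6,8} is lower than {2,4,6,9} at the first point of difference.
That gives a bromo group at C-1; an ethyl group at C-6; fluoro groups at C-4 and C-8.
Prefixes are listed alphabetically: bromo, ethyl, fluoro.
Assembling the pieces gives 1-bromo-6-ethyl-4,8-difluorononane.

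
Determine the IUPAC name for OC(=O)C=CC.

but-2-enoic acid

The longest chain bearing the –COOH group and the multiple bond is 4 carbons long (butane).
The highest-priority functional group is a carboxylic acid (terminal –COOH), so the name ends in -oic acid.
A C=C double bond in the chain gives the infix -ene-.
The numbering direction is chosen so that the carboxylic acid carbon is C-1 by definition.
With this numbering: the double bond between C-2 and C-3.
Assembling the pieces gives but-2-enoic acid.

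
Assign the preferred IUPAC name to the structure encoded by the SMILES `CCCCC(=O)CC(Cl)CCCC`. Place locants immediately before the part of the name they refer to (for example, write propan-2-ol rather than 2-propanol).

The longest carbon chain that includes the carbonyl has 11 carbons, so the parent hydride is undecane.
The highest-priority functional group is a ketone (C=O on an internal carbon), so the name ends in -one.
The numbering direction is chosen so that numbering from this end puts the carbonyl group at C-5 rather than C-7.
That gives the carbonyl at C-5; a chloro group at C-7.
The name is 7-chloroundecan-5-one.

7-chloroundecan-5-one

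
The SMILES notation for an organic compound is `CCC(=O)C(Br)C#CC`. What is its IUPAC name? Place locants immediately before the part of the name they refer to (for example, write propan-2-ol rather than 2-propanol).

Counting along the main chain through the carbonyl and the multiple bond gives 7 carbons: the parent is heptane.
The principal characteristic group is a ketone (C=O on an internal carbon), named with the suffix -one.
There is one C≡C triple bond, indicated by the ending -yne.
Choose the numbering such that numbering from this end puts the carbonyl group at C-3 rather than C-5.
With this numbering: the carbonyl at C-3; the triple bond between C-5 and C-6; a bromo group at C-4.
Assembling the pieces gives 4-bromohept-5-yn-3-one.

4-bromohept-5-yn-3-one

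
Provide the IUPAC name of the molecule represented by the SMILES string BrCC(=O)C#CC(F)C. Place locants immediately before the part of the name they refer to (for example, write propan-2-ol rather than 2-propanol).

Counting along the main chain through the carbonyl and the multiple bond gives 6 carbons: the parent is hexane.
The highest-priority functional group is a ketone (C=O on an internal carbon), so the name ends in -one.
A C≡C triple bond in the chain gives the infix -yne-.
Choose the numbering such that numbering from this end puts the carbonyl group at C-2 rather than C-5.
This places the carbonyl at C-2; the triple bond between C-3 and C-4; a bromo group at C-1; a fluoro group at C-5.
The substituents are ordered alphabetically, ignoring any di-/tri- multipliers.
Putting it together: 1-bromo-5-fluorohex-3-yn-2-one.

1-bromo-5-fluorohex-3-yn-2-one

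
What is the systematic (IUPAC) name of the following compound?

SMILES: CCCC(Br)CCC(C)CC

The longest continuous carbon chain has 9 atoms, so the parent hydride is nonane.
Choose the numbering such that the substituent locant set {3,6} is lower than {4,7} at the first point of difference.
With this numbering: a bromo group at C-6; a methyl group at C-3.
Substituent prefixes are cited in alphabetical order (multiplying prefixes like di-/tri- are ignored for ordering).
The name is 6-bromo-3-methylnonane.

6-bromo-3-methylnonane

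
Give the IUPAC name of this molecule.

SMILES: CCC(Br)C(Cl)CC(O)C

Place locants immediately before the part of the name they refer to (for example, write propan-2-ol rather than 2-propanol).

5-bromo-4-chloroheptan-2-ol

Counting along the main chain through the –OH group gives 7 carbons: the parent is heptane.
The highest-priority functional group is an alcohol (–OH), so the name ends in -ol.
The numbering direction is chosen so that numbering from this end puts the hydroxyl group at C-2 rather than C-6.
This places the hydroxyl at C-2; a bromo group at C-5; a chloro group at C-4.
Substituent prefixes are cited in alphabetical order (multiplying prefixes like di-/tri- are ignored for ordering).
Putting it together: 5-bromo-4-chloroheptan-2-ol.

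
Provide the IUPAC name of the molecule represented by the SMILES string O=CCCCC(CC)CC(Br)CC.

The longest carbon chain that includes the –CHO group has 9 carbons, so the parent hydride is nonane.
The principal characteristic group is an aldehyde (terminal –CHO), named with the suffix -al.
Number the chain so that the aldehyde carbon is C-1 by definition.
With this numbering: a bromo group at C-7; an ethyl group at C-5.
Prefixes are listed alphabetically: bromo, ethyl.
Putting it together: 7-bromo-5-ethylnonanal.

7-bromo-5-ethylnonanal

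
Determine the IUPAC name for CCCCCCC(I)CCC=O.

4-iododecanal

Counting along the main chain through the –CHO group gives 10 carbons: the parent is decane.
The highest-priority functional group is an aldehyde (terminal –CHO), so the name ends in -al.
Choose the numbering such that the aldehyde carbon is C-1 by definition.
With this numbering: an iodo group at C-4.
The name is 4-iododecanal.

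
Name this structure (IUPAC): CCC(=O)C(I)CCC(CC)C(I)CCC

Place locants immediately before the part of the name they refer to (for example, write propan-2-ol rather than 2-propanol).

7-ethyl-4,8-diiodoundecan-3-one

The longest chain bearing the carbonyl is 11 carbons long (undecane).
A ketone (C=O on an internal carbon) is the principal characteristic group, giving the suffix -one.
Choose the numbering such that numbering from this end puts the carbonyl group at C-3 rather than C-9.
With this numbering: the carbonyl at C-3; an ethyl group at C-7; iodo groups at C-4 and C-8.
Prefixes are listed alphabetically: ethyl, iodo.
Assembling the pieces gives 7-ethyl-4,8-diiodoundecan-3-one.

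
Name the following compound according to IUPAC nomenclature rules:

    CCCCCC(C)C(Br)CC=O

3-bromo-4-methylnonanal

The longest carbon chain that includes the –CHO group has 9 carbons, so the parent hydride is nonane.
An aldehyde (terminal –CHO) is the principal characteristic group, giving the suffix -al.
The numbering direction is chosen so that the aldehyde carbon is C-1 by definition.
With this numbering: a bromo group at C-3; a methyl group at C-4.
Prefixes are listed alphabetically: bromo, methyl.
Assembling the pieces gives 3-bromo-4-methylnonanal.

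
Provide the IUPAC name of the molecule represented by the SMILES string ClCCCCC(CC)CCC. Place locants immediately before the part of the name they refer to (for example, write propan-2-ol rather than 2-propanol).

1-chloro-5-ethyloctane

The longest carbon chain is 8 atoms: the parent is octane.
Number the chain so that the substituent locant set {1,5} is lower than {4,8} at the first point of difference.
That gives a chloro group at C-1; an ethyl group at C-5.
Substituent prefixes are cited in alphabetical order (multiplying prefixes like di-/tri- are ignored for ordering).
The name is 1-chloro-5-ethyloctane.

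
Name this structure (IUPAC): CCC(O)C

Counting along the main chain through the –OH group gives 4 carbons: the parent is butane.
The highest-priority functional group is an alcohol (–OH), so the name ends in -ol.
Choose the numbering such that numbering from this end puts the hydroxyl group at C-2 rather than C-3.
This places the hydroxyl at C-2.
The name is butan-2-ol.

butan-2-ol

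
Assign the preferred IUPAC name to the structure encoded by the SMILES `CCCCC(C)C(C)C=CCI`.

The longest chain bearing the multiple bond is 9 carbons long (nonane).
The chain contains a C=C double bond, so the unsaturation ending is -ene.
Number the chain so that numbering from this end puts the double bond at C-2 rather than C-7.
That gives the double bond between C-2 and C-3; an iodo group at C-1; methyl groups at C-4 and C-5.
The substituents are ordered alphabetically, ignoring any di-/tri- multipliers.
Putting it together: 1-iodo-4,5-dimethylnon-2-ene.

1-iodo-4,5-dimethylnon-2-ene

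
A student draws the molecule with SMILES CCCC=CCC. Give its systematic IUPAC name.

Counting along the main chain through the multiple bond gives 7 carbons: the parent is heptane.
The chain contains a C=C double bond, so the unsaturation ending is -ene.
The numbering direction is chosen so that numbering from this end puts the double bond at C-3 rather than C-4.
With this numbering: the double bond between C-3 and C-4.
Putting it together: hept-3-ene.

hept-3-ene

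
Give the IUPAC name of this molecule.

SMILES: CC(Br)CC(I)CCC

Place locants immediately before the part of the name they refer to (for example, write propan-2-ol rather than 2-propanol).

2-bromo-4-iodoheptane

The longest carbon chain is 7 atoms: the parent is heptane.
Number the chain so that the substituent locant set {2,4} is lower than {4,6} at the first point of difference.
That gives a bromo group at C-2; an iodo group at C-4.
Prefixes are listed alphabetically: bromo, iodo.
Putting it together: 2-bromo-4-iodoheptane.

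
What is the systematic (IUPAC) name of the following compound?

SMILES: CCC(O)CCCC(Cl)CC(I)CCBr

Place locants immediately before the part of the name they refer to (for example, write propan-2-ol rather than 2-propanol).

11-bromo-7-chloro-9-iodoundecan-3-ol

The longest carbon chain that includes the –OH group has 11 carbons, so the parent hydride is undecane.
An alcohol (–OH) is the principal characteristic group, giving the suffix -ol.
The numbering direction is chosen so that numbering from this end puts the hydroxyl group at C-3 rather than C-9.
With this numbering: the hydroxyl at C-3; a bromo group at C-11; a chloro group at C-7; an iodo group at C-9.
Substituent prefixes are cited in alphabetical order (multiplying prefixes like di-/tri- are ignored for ordering).
The name is 11-bromo-7-chloro-9-iodoundecan-3-ol.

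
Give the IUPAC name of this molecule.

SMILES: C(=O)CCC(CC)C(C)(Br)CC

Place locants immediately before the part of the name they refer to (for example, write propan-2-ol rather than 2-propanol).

Counting along the main chain through the –CHO group gives 7 carbons: the parent is heptane.
An aldehyde (terminal –CHO) is the principal characteristic group, giving the suffix -al.
Number the chain so that the aldehyde carbon is C-1 by definition.
That gives a bromo group at C-5; an ethyl group at C-4; a methyl group at C-5.
The substituents are ordered alphabetically, ignoring any di-/tri- multipliers.
Assembling the pieces gives 5-bromo-4-ethyl-5-methylheptanal.

5-bromo-4-ethyl-5-methylheptanal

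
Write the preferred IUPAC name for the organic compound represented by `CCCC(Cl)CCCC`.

The parent chain contains 8 carbons (octane).
Choose the numbering such that the substituent locant set {4} is lower than {5} at the first point of difference.
That gives a chloro group at C-4.
Assembling the pieces gives 4-chlorooctane.

4-chlorooctane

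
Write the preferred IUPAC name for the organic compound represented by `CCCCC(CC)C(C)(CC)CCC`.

The parent chain contains 9 carbons (nonane).
Number the chain so that the substituent locant set {4,4,5} is lower than {5,6,6} at the first point of difference.
This places ethyl groups at C-4 and C-5; a methyl group at C-4.
Prefixes are listed alphabetically: ethyl, methyl.
Assembling the pieces gives 4,5-diethyl-4-methylnonane.

4,5-diethyl-4-methylnonane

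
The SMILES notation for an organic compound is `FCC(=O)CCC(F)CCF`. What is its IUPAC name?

The longest carbon chain that includes the carbonyl has 7 carbons, so the parent hydride is heptane.
The highest-priority functional group is a ketone (C=O on an internal carbon), so the name ends in -one.
Number the chain so that numbering from this end puts the carbonyl group at C-2 rather than C-6.
With this numbering: the carbonyl at C-2; fluoro groups at C-1 and C-5 and C-7.
Assembling the pieces gives 1,5,7-trifluoroheptan-2-one.

1,5,7-trifluoroheptan-2-one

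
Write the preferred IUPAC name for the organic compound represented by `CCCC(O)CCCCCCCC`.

dodecan-4-ol

The longest carbon chain that includes the –OH group has 12 carbons, so the parent hydride is dodecane.
The principal characteristic group is an alcohol (–OH), named with the suffix -ol.
The numbering direction is chosen so that numbering from this end puts the hydroxyl group at C-4 rather than C-9.
This places the hydroxyl at C-4.
Assembling the pieces gives dodecan-4-ol.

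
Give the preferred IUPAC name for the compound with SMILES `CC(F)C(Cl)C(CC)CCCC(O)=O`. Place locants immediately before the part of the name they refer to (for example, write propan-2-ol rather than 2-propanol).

The longest chain bearing the –COOH group is 8 carbons long (octane).
A carboxylic acid (terminal –COOH) is the principal characteristic group, giving the suffix -oic acid.
Number the chain so that the carboxylic acid carbon is C-1 by definition.
This places a chloro group at C-6; an ethyl group at C-5; a fluoro group at C-7.
The substituents are ordered alphabetically, ignoring any di-/tri- multipliers.
Assembling the pieces gives 6-chloro-5-ethyl-7-fluorooctanoic acid.

6-chloro-5-ethyl-7-fluorooctanoic acid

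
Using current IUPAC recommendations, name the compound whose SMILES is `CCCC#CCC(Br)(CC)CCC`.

The longest chain bearing the multiple bond is 10 carbons long (decane).
The chain contains a C≡C triple bond, so the unsaturation ending is -yne.
The numbering direction is chosen so that numbering from this end puts the triple bond at C-4 rather than C-6.
With this numbering: the triple bond between C-4 and C-5; a bromo group at C-7; an ethyl group at C-7.
Prefixes are listed alphabetically: bromo, ethyl.
The name is 7-bromo-7-ethyldec-4-yne.

7-bromo-7-ethyldec-4-yne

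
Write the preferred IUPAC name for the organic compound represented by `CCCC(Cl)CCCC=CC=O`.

Counting along the main chain through the –CHO group and the multiple bond gives 10 carbons: the parent is decane.
An aldehyde (terminal –CHO) is the principal characteristic group, giving the suffix -al.
There is one C=C double bond, indicated by the ending -ene.
Number the chain so that the aldehyde carbon is C-1 by definition.
This places the double bond between C-2 and C-3; a chloro group at C-7.
Putting it together: 7-chlorodec-2-enal.

7-chlorodec-2-enal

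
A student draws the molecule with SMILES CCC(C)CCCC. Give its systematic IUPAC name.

The longest carbon chain is 7 atoms: the parent is heptane.
Choose the numbering such that the substituent locant set {3} is lower than {5} at the first point of difference.
With this numbering: a methyl group at C-3.
The name is 3-methylheptane.

3-methylheptane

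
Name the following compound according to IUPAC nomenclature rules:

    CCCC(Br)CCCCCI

6-bromo-1-iodononane

The longest carbon chain is 9 atoms: the parent is nonane.
The numbering direction is chosen so that the substituent locant set {1,6} is lower than {4,9} at the first point of difference.
That gives a bromo group at C-6; an iodo group at C-1.
Substituent prefixes are cited in alphabetical order (multiplying prefixes like di-/tri- are ignored for ordering).
Putting it together: 6-bromo-1-iodononane.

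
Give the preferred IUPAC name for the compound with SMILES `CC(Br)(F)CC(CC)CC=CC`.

7-bromo-5-ethyl-7-fluorooct-2-ene

The longest chain bearing the multiple bond is 8 carbons long (octane).
A C=C double bond in the chain gives the infix -ene-.
Number the chain so that numbering from this end puts the double bond at C-2 rather than C-6.
This places the double bond between C-2 and C-3; a bromo group at C-7; an ethyl group at C-5; a fluoro group at C-7.
Substituent prefixes are cited in alphabetical order (multiplying prefixes like di-/tri- are ignored for ordering).
The name is 7-bromo-5-ethyl-7-fluorooct-2-ene.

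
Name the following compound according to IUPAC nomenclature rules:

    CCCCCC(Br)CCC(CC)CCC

The longest continuous carbon chain has 12 atoms, so the parent hydride is dodecane.
Number the chain so that the substituent locant set {4,7} is lower than {6,9} at the first point of difference.
With this numbering: a bromo group at C-7; an ethyl group at C-4.
The substituents are ordered alphabetically, ignoring any di-/tri- multipliers.
Assembling the pieces gives 7-bromo-4-ethyldodecane.

7-bromo-4-ethyldodecane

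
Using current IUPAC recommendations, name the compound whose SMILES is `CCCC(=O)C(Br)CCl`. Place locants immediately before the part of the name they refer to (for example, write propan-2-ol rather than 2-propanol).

The longest carbon chain that includes the carbonyl has 6 carbons, so the parent hydride is hexane.
The principal characteristic group is a ketone (C=O on an internal carbon), named with the suffix -one.
Number the chain so that numbering from this end puts the carbonyl group at C-3 rather than C-4.
This places the carbonyl at C-3; a bromo group at C-2; a chloro group at C-1.
Substituent prefixes are cited in alphabetical order (multiplying prefixes like di-/tri- are ignored for ordering).
The name is 2-bromo-1-chlorohexan-3-one.

2-bromo-1-chlorohexan-3-one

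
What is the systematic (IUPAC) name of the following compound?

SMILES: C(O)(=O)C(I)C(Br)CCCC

3-bromo-2-iodoheptanoic acid

The longest carbon chain that includes the –COOH group has 7 carbons, so the parent hydride is heptane.
A carboxylic acid (terminal –COOH) is the principal characteristic group, giving the suffix -oic acid.
Choose the numbering such that the carboxylic acid carbon is C-1 by definition.
That gives a bromo group at C-3; an iodo group at C-2.
Prefixes are listed alphabetically: bromo, iodo.
The name is 3-bromo-2-iodoheptanoic acid.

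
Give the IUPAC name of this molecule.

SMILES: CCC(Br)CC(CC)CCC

The longest carbon chain is 8 atoms: the parent is octane.
The numbering direction is chosen so that the substituent locant set {3,5} is lower than {4,6} at the first point of difference.
That gives a bromo group at C-3; an ethyl group at C-5.
Substituent prefixes are cited in alphabetical order (multiplying prefixes like di-/tri- are ignored for ordering).
Putting it together: 3-bromo-5-ethyloctane.

3-bromo-5-ethyloctane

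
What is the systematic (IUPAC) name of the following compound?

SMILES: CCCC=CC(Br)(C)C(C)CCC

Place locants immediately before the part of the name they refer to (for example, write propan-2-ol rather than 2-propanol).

The longest chain bearing the multiple bond is 10 carbons long (decane).
A C=C double bond in the chain gives the infix -ene-.
Choose the numbering such that numbering from this end puts the double bond at C-4 rather than C-6.
With this numbering: the double bond between C-4 and C-5; a bromo group at C-6; methyl groups at C-6 and C-7.
Substituent prefixes are cited in alphabetical order (multiplying prefixes like di-/tri- are ignored for ordering).
Assembling the pieces gives 6-bromo-6,7-dimethyldec-4-ene.

6-bromo-6,7-dimethyldec-4-ene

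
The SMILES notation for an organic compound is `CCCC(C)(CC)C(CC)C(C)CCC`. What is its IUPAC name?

4,5-diethyl-4,6-dimethylnonane

The parent chain contains 9 carbons (nonane).
Number the chain so that the substituent locant set {4,4,5,6} is lower than {4,5,6,6} at the first point of difference.
This places ethyl groups at C-4 and C-5; methyl groups at C-4 and C-6.
Prefixes are listed alphabetically: ethyl, methyl.
Putting it together: 4,5-diethyl-4,6-dimethylnonane.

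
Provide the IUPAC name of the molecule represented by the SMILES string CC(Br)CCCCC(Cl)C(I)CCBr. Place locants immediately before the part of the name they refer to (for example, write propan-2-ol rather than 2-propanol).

1,9-dibromo-4-chloro-3-iododecane

The longest continuous carbon chain has 10 atoms, so the parent hydride is decane.
The numbering direction is chosen so that the substituent locant set {1,3,4,9} is lower than {2,7,8,10} at the first point of difference.
This places bromo groups at C-1 and C-9; a chloro group at C-4; an iodo group at C-3.
Prefixes are listed alphabetically: bromo, chloro, iodo.
The name is 1,9-dibromo-4-chloro-3-iododecane.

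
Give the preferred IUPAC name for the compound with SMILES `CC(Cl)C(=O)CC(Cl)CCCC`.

Counting along the main chain through the carbonyl gives 9 carbons: the parent is nonane.
The principal characteristic group is a ketone (C=O on an internal carbon), named with the suffix -one.
The numbering direction is chosen so that numbering from this end puts the carbonyl group at C-3 rather than C-7.
That gives the carbonyl at C-3; chloro groups at C-2 and C-5.
Assembling the pieces gives 2,5-dichlorononan-3-one.

2,5-dichlorononan-3-one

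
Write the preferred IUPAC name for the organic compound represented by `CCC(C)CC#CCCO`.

6-methyloct-3-yn-1-ol

Counting along the main chain through the –OH group and the multiple bond gives 8 carbons: the parent is octane.
The highest-priority functional group is an alcohol (–OH), so the name ends in -ol.
The chain contains a C≡C triple bond, so the unsaturation ending is -yne.
Choose the numbering such that numbering from this end puts the hydroxyl group at C-1 rather than C-8.
This places the hydroxyl at C-1; the triple bond between C-3 and C-4; a methyl group at C-6.
Assembling the pieces gives 6-methyloct-3-yn-1-ol.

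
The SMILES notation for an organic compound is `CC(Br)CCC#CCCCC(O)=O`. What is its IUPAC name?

Counting along the main chain through the –COOH group and the multiple bond gives 10 carbons: the parent is decane.
A carboxylic acid (terminal –COOH) is the principal characteristic group, giving the suffix -oic acid.
A C≡C triple bond in the chain gives the infix -yne-.
Choose the numbering such that the carboxylic acid carbon is C-1 by definition.
This places the triple bond between C-5 and C-6; a bromo group at C-9.
Assembling the pieces gives 9-bromodec-5-ynoic acid.

9-bromodec-5-ynoic acid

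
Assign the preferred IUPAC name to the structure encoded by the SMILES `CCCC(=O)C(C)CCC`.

5-methyloctan-4-one

Counting along the main chain through the carbonyl gives 8 carbons: the parent is octane.
A ketone (C=O on an internal carbon) is the principal characteristic group, giving the suffix -one.
Number the chain so that numbering from this end puts the carbonyl group at C-4 rather than C-5.
This places the carbonyl at C-4; a methyl group at C-5.
The name is 5-methyloctan-4-one.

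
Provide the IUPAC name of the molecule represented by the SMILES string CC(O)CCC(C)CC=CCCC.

5-methylundec-7-en-2-ol

The longest chain bearing the –OH group and the multiple bond is 11 carbons long (undecane).
The highest-priority functional group is an alcohol (–OH), so the name ends in -ol.
The chain contains a C=C double bond, so the unsaturation ending is -ene.
The numbering direction is chosen so that numbering from this end puts the hydroxyl group at C-2 rather than C-10.
With this numbering: the hydroxyl at C-2; the double bond between C-7 and C-8; a methyl group at C-5.
Putting it together: 5-methylundec-7-en-2-ol.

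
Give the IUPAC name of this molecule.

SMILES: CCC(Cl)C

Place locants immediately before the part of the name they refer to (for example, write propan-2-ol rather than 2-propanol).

The parent chain contains 4 carbons (butane).
Choose the numbering such that the substituent locant set {2} is lower than {3} at the first point of difference.
With this numbering: a chloro group at C-2.
Assembling the pieces gives 2-chlorobutane.

2-chlorobutane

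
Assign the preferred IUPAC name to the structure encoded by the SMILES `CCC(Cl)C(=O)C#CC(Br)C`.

Counting along the main chain through the carbonyl and the multiple bond gives 8 carbons: the parent is octane.
The highest-priority functional group is a ketone (C=O on an internal carbon), so the name ends in -one.
There is one C≡C triple bond, indicated by the ending -yne.
The numbering direction is chosen so that numbering from this end puts the carbonyl group at C-4 rather than C-5.
That gives the carbonyl at C-4; the triple bond between C-5 and C-6; a bromo group at C-7; a chloro group at C-3.
The substituents are ordered alphabetically, ignoring any di-/tri- multipliers.
Putting it together: 7-bromo-3-chlorooct-5-yn-4-one.

7-bromo-3-chlorooct-5-yn-4-one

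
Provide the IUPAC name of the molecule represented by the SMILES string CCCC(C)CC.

3-methylhexane

The longest continuous carbon chain has 6 atoms, so the parent hydride is hexane.
Number the chain so that the substituent locant set {3} is lower than {4} at the first point of difference.
This places a methyl group at C-3.
The name is 3-methylhexane.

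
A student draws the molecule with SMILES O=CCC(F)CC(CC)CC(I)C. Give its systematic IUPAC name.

5-ethyl-3-fluoro-7-iodooctanal

The longest carbon chain that includes the –CHO group has 8 carbons, so the parent hydride is octane.
The principal characteristic group is an aldehyde (terminal –CHO), named with the suffix -al.
Choose the numbering such that the aldehyde carbon is C-1 by definition.
This places an ethyl group at C-5; a fluoro group at C-3; an iodo group at C-7.
The substituents are ordered alphabetically, ignoring any di-/tri- multipliers.
Putting it together: 5-ethyl-3-fluoro-7-iodooctanal.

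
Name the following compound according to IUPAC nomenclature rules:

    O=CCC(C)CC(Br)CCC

5-bromo-3-methyloctanal

The longest carbon chain that includes the –CHO group has 8 carbons, so the parent hydride is octane.
The highest-priority functional group is an aldehyde (terminal –CHO), so the name ends in -al.
Choose the numbering such that the aldehyde carbon is C-1 by definition.
With this numbering: a bromo group at C-5; a methyl group at C-3.
Substituent prefixes are cited in alphabetical order (multiplying prefixes like di-/tri- are ignored for ordering).
Assembling the pieces gives 5-bromo-3-methyloctanal.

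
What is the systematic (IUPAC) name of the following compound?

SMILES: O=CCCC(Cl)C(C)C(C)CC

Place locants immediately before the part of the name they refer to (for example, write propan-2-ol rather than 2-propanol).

Counting along the main chain through the –CHO group gives 8 carbons: the parent is octane.
An aldehyde (terminal –CHO) is the principal characteristic group, giving the suffix -al.
The numbering direction is chosen so that the aldehyde carbon is C-1 by definition.
That gives a chloro group at C-4; methyl groups at C-5 and C-6.
The substituents are ordered alphabetically, ignoring any di-/tri- multipliers.
The name is 4-chloro-5,6-dimethyloctanal.

4-chloro-5,6-dimethyloctanal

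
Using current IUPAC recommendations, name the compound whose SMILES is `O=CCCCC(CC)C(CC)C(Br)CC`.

7-bromo-5,6-diethylnonanal

The longest chain bearing the –CHO group is 9 carbons long (nonane).
The principal characteristic group is an aldehyde (terminal –CHO), named with the suffix -al.
Number the chain so that the aldehyde carbon is C-1 by definition.
This places a bromo group at C-7; ethyl groups at C-5 and C-6.
Substituent prefixes are cited in alphabetical order (multiplying prefixes like di-/tri- are ignored for ordering).
Putting it together: 7-bromo-5,6-diethylnonanal.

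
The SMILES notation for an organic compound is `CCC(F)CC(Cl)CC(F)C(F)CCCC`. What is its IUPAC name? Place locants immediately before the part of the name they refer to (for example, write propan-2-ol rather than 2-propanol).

5-chloro-3,7,8-trifluorododecane

The longest carbon chain is 12 atoms: the parent is dodecane.
Choose the numbering such that the substituent locant set {3,5,7,8} is lower than {5,6,8,10} at the first point of difference.
This places a chloro group at C-5; fluoro groups at C-3 and C-7 and C-8.
Substituent prefixes are cited in alphabetical order (multiplying prefixes like di-/tri- are ignored for ordering).
Assembling the pieces gives 5-chloro-3,7,8-trifluorododecane.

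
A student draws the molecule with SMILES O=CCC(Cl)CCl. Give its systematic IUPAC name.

3,4-dichlorobutanal

Counting along the main chain through the –CHO group gives 4 carbons: the parent is butane.
An aldehyde (terminal –CHO) is the principal characteristic group, giving the suffix -al.
The numbering direction is chosen so that the aldehyde carbon is C-1 by definition.
This places chloro groups at C-3 and C-4.
Assembling the pieces gives 3,4-dichlorobutanal.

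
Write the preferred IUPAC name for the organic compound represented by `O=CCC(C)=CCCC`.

The longest carbon chain that includes the –CHO group and the multiple bond has 7 carbons, so the parent hydride is heptane.
The highest-priority functional group is an aldehyde (terminal –CHO), so the name ends in -al.
A C=C double bond in the chain gives the infix -ene-.
Number the chain so that the aldehyde carbon is C-1 by definition.
This places the double bond between C-3 and C-4; a methyl group at C-3.
The name is 3-methylhept-3-enal.

3-methylhept-3-enal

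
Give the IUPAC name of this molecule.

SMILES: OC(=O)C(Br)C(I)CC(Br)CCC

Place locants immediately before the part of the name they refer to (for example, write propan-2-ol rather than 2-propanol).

The longest chain bearing the –COOH group is 8 carbons long (octane).
The principal characteristic group is a carboxylic acid (terminal –COOH), named with the suffix -oic acid.
Choose the numbering such that the carboxylic acid carbon is C-1 by definition.
With this numbering: bromo groups at C-2 and C-5; an iodo group at C-3.
Prefixes are listed alphabetically: bromo, iodo.
The name is 2,5-dibromo-3-iodooctanoic acid.

2,5-dibromo-3-iodooctanoic acid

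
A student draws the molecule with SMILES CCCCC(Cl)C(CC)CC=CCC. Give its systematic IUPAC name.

7-chloro-6-ethylundec-3-ene

The longest chain bearing the multiple bond is 11 carbons long (undecane).
There is one C=C double bond, indicated by the ending -ene.
Choose the numbering such that numbering from this end puts the double bond at C-3 rather than C-8.
With this numbering: the double bond between C-3 and C-4; a chloro group at C-7; an ethyl group at C-6.
Prefixes are listed alphabetically: chloro, ethyl.
The name is 7-chloro-6-ethylundec-3-ene.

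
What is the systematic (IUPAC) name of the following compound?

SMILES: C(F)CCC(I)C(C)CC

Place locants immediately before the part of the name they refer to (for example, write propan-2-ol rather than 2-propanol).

The longest carbon chain is 7 atoms: the parent is heptane.
The numbering direction is chosen so that the substituent locant set {1,4,5} is lower than {3,4,7} at the first point of difference.
With this numbering: a fluoro group at C-1; an iodo group at C-4; a methyl group at C-5.
The substituents are ordered alphabetically, ignoring any di-/tri- multipliers.
The name is 1-fluoro-4-iodo-5-methylheptane.

1-fluoro-4-iodo-5-methylheptane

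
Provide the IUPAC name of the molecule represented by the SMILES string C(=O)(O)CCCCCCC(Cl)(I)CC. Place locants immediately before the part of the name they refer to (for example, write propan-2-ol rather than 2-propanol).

8-chloro-8-iododecanoic acid

The longest chain bearing the –COOH group is 10 carbons long (decane).
The principal characteristic group is a carboxylic acid (terminal –COOH), named with the suffix -oic acid.
Choose the numbering such that the carboxylic acid carbon is C-1 by definition.
That gives a chloro group at C-8; an iodo group at C-8.
Substituent prefixes are cited in alphabetical order (multiplying prefixes like di-/tri- are ignored for ordering).
The name is 8-chloro-8-iododecanoic acid.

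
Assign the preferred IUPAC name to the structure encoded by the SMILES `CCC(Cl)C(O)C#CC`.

Counting along the main chain through the –OH group and the multiple bond gives 7 carbons: the parent is heptane.
The highest-priority functional group is an alcohol (–OH), so the name ends in -ol.
A C≡C triple bond in the chain gives the infix -yne-.
Number the chain so that numbering from this end puts the triple bond at C-2 rather than C-5.
That gives the hydroxyl at C-4; the triple bond between C-2 and C-3; a chloro group at C-5.
The name is 5-chlorohept-2-yn-4-ol.

5-chlorohept-2-yn-4-ol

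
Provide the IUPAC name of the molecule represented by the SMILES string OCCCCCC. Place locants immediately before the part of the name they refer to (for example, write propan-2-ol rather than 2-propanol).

hexan-1-ol

Counting along the main chain through the –OH group gives 6 carbons: the parent is hexane.
An alcohol (–OH) is the principal characteristic group, giving the suffix -ol.
The numbering direction is chosen so that numbering from this end puts the hydroxyl group at C-1 rather than C-6.
With this numbering: the hydroxyl at C-1.
The name is hexan-1-ol.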